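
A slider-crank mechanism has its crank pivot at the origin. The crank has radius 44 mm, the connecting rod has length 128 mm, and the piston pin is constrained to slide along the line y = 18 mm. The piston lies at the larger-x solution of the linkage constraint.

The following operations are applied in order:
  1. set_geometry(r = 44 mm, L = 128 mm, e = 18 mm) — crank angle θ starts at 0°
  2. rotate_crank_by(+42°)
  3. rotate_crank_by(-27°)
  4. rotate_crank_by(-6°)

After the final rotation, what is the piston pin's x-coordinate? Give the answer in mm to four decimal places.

set_geometry: r = 44 mm, L = 128 mm, e = 18 mm; θ ← 0°
rotate_crank_by(+42°): θ ← 0° +42° = 42°
rotate_crank_by(-27°): θ ← 42° -27° = 15°
rotate_crank_by(-6°): θ ← 15° -6° = 9°
crank pin P = (r cos θ, r sin θ) = (43.458287, 6.883116)
h = r sin θ − e = 6.883116 − 18 = -11.116884
x = r cos θ + √(L² − h²) = 43.458287 + √(16384.0 − 123.5851) = 43.458287 + 127.516332 = 170.974619

170.9746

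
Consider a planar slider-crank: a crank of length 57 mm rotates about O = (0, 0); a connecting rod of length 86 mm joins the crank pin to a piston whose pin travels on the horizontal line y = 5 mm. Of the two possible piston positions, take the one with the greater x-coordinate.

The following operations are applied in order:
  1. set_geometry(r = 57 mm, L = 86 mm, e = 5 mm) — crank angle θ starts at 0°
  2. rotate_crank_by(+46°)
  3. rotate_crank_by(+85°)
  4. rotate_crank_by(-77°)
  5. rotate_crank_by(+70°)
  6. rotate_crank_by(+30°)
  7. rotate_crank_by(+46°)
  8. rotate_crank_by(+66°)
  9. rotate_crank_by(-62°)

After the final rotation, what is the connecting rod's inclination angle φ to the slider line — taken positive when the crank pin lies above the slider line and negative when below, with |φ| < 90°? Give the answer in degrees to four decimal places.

-19.1305

set_geometry: r = 57 mm, L = 86 mm, e = 5 mm; θ ← 0°
rotate_crank_by(+46°): θ ← 0° +46° = 46°
rotate_crank_by(+85°): θ ← 46° +85° = 131°
rotate_crank_by(-77°): θ ← 131° -77° = 54°
rotate_crank_by(+70°): θ ← 54° +70° = 124°
rotate_crank_by(+30°): θ ← 124° +30° = 154°
rotate_crank_by(+46°): θ ← 154° +46° = 200°
rotate_crank_by(+66°): θ ← 200° +66° = 266°
rotate_crank_by(-62°): θ ← 266° -62° = 204°
crank pin P = (r cos θ, r sin θ) = (-52.072091, -23.183989)
h = r sin θ − e = -23.183989 − 5 = -28.183989
sin φ = h / L = -28.183989 / 86 = -0.32772080
φ = arcsin(-0.32772080) = -19.130495°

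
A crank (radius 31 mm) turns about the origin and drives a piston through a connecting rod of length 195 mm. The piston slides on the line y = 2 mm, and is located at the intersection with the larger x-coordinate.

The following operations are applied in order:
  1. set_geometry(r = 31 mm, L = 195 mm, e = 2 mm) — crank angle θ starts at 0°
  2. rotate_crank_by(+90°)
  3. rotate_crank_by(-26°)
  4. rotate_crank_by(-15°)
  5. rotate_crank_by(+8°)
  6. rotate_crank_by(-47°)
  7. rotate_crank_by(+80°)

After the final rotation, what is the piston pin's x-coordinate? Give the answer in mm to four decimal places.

192.8315

set_geometry: r = 31 mm, L = 195 mm, e = 2 mm; θ ← 0°
rotate_crank_by(+90°): θ ← 0° +90° = 90°
rotate_crank_by(-26°): θ ← 90° -26° = 64°
rotate_crank_by(-15°): θ ← 64° -15° = 49°
rotate_crank_by(+8°): θ ← 49° +8° = 57°
rotate_crank_by(-47°): θ ← 57° -47° = 10°
rotate_crank_by(+80°): θ ← 10° +80° = 90°
crank pin P = (r cos θ, r sin θ) = (0.000000, 31.000000)
h = r sin θ − e = 31.000000 − 2 = 29.000000
x = r cos θ + √(L² − h²) = 0.000000 + √(38025.0 − 841.0000) = 0.000000 + 192.831533 = 192.831533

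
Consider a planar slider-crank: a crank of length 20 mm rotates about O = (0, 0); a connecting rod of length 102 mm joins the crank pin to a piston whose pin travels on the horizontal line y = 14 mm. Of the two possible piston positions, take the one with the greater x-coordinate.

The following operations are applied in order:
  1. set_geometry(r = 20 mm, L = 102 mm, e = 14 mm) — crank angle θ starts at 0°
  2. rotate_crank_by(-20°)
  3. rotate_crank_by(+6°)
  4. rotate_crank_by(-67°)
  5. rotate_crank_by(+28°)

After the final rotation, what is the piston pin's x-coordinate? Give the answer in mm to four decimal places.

set_geometry: r = 20 mm, L = 102 mm, e = 14 mm; θ ← 0°
rotate_crank_by(-20°): θ ← 0° -20° = -20°
rotate_crank_by(+6°): θ ← -20° +6° = -14°
rotate_crank_by(-67°): θ ← -14° -67° = -81°
rotate_crank_by(+28°): θ ← -81° +28° = -53°
crank pin P = (r cos θ, r sin θ) = (12.036300, -15.972710)
h = r sin θ − e = -15.972710 − 14 = -29.972710
x = r cos θ + √(L² − h²) = 12.036300 + √(10404.0 − 898.3634) = 12.036300 + 97.496855 = 109.533155

109.5332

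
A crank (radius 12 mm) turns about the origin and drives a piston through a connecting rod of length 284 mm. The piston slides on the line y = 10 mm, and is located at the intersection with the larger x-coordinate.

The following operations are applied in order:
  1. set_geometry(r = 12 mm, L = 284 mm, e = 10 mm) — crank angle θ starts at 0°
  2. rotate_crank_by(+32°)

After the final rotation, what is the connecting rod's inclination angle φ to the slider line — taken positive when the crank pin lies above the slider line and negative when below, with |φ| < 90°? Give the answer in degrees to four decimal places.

-0.7346

set_geometry: r = 12 mm, L = 284 mm, e = 10 mm; θ ← 0°
rotate_crank_by(+32°): θ ← 0° +32° = 32°
crank pin P = (r cos θ, r sin θ) = (10.176577, 6.359031)
h = r sin θ − e = 6.359031 − 10 = -3.640969
sin φ = h / L = -3.640969 / 284 = -0.01282031
φ = arcsin(-0.01282031) = -0.734570°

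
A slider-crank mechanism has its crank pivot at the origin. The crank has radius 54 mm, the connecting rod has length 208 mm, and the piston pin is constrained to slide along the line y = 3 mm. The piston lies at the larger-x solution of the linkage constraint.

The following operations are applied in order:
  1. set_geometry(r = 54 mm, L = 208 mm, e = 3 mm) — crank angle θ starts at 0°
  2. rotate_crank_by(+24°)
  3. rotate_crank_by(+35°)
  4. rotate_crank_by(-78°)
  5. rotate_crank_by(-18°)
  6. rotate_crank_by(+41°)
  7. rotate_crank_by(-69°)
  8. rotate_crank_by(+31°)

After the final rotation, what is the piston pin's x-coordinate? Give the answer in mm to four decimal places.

250.1019

set_geometry: r = 54 mm, L = 208 mm, e = 3 mm; θ ← 0°
rotate_crank_by(+24°): θ ← 0° +24° = 24°
rotate_crank_by(+35°): θ ← 24° +35° = 59°
rotate_crank_by(-78°): θ ← 59° -78° = -19°
rotate_crank_by(-18°): θ ← -19° -18° = -37°
rotate_crank_by(+41°): θ ← -37° +41° = 4°
rotate_crank_by(-69°): θ ← 4° -69° = -65°
rotate_crank_by(+31°): θ ← -65° +31° = -34°
crank pin P = (r cos θ, r sin θ) = (44.768029, -30.196417)
h = r sin θ − e = -30.196417 − 3 = -33.196417
x = r cos θ + √(L² − h²) = 44.768029 + √(43264.0 − 1102.0021) = 44.768029 + 205.333869 = 250.101898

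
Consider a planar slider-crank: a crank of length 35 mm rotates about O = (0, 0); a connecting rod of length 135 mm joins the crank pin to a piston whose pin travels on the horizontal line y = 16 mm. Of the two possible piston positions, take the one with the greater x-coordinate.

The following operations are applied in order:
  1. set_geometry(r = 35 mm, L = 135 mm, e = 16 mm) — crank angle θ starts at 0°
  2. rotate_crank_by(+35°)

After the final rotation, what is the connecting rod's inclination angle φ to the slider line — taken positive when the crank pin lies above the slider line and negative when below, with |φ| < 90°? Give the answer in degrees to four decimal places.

1.7298

set_geometry: r = 35 mm, L = 135 mm, e = 16 mm; θ ← 0°
rotate_crank_by(+35°): θ ← 0° +35° = 35°
crank pin P = (r cos θ, r sin θ) = (28.670322, 20.075175)
h = r sin θ − e = 20.075175 − 16 = 4.075175
sin φ = h / L = 4.075175 / 135 = 0.03018648
φ = arcsin(0.03018648) = 1.729821°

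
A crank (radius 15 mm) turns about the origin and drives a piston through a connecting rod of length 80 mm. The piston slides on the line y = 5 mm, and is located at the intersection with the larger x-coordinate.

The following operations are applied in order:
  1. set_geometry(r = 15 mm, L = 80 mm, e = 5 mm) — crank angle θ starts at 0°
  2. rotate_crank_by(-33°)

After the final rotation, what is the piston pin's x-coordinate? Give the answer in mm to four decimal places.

set_geometry: r = 15 mm, L = 80 mm, e = 5 mm; θ ← 0°
rotate_crank_by(-33°): θ ← 0° -33° = -33°
crank pin P = (r cos θ, r sin θ) = (12.580059, -8.169586)
h = r sin θ − e = -8.169586 − 5 = -13.169586
x = r cos θ + √(L² − h²) = 12.580059 + √(6400.0 − 173.4380) = 12.580059 + 78.908567 = 91.488626

91.4886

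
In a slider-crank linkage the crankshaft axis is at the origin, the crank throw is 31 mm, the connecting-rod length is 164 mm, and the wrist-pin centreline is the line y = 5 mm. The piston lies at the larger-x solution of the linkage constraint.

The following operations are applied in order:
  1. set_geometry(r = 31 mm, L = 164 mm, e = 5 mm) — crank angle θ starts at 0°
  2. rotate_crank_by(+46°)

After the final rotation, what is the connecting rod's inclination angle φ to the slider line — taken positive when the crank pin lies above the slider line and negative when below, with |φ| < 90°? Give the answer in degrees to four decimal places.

6.0551

set_geometry: r = 31 mm, L = 164 mm, e = 5 mm; θ ← 0°
rotate_crank_by(+46°): θ ← 0° +46° = 46°
crank pin P = (r cos θ, r sin θ) = (21.534409, 22.299534)
h = r sin θ − e = 22.299534 − 5 = 17.299534
sin φ = h / L = 17.299534 / 164 = 0.10548496
φ = arcsin(0.10548496) = 6.055108°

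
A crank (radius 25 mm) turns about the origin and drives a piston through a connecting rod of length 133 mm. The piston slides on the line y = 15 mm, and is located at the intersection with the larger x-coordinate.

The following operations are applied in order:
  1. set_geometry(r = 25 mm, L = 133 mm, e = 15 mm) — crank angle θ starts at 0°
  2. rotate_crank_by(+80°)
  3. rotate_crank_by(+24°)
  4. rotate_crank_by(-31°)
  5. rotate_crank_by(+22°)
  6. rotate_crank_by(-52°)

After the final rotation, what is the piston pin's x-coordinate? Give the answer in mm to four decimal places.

set_geometry: r = 25 mm, L = 133 mm, e = 15 mm; θ ← 0°
rotate_crank_by(+80°): θ ← 0° +80° = 80°
rotate_crank_by(+24°): θ ← 80° +24° = 104°
rotate_crank_by(-31°): θ ← 104° -31° = 73°
rotate_crank_by(+22°): θ ← 73° +22° = 95°
rotate_crank_by(-52°): θ ← 95° -52° = 43°
crank pin P = (r cos θ, r sin θ) = (18.283843, 17.049959)
h = r sin θ − e = 17.049959 − 15 = 2.049959
x = r cos θ + √(L² − h²) = 18.283843 + √(17689.0 − 4.2023) = 18.283843 + 132.984201 = 151.268043

151.2680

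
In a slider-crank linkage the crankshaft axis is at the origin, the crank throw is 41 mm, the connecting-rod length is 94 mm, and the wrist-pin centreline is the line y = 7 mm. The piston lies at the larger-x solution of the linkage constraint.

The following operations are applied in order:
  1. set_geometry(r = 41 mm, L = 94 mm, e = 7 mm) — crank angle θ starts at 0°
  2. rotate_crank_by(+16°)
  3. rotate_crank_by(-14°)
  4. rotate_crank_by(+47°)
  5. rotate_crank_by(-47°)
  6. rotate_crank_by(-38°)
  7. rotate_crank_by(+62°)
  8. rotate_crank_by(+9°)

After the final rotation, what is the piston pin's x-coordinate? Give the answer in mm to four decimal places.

set_geometry: r = 41 mm, L = 94 mm, e = 7 mm; θ ← 0°
rotate_crank_by(+16°): θ ← 0° +16° = 16°
rotate_crank_by(-14°): θ ← 16° -14° = 2°
rotate_crank_by(+47°): θ ← 2° +47° = 49°
rotate_crank_by(-47°): θ ← 49° -47° = 2°
rotate_crank_by(-38°): θ ← 2° -38° = -36°
rotate_crank_by(+62°): θ ← -36° +62° = 26°
rotate_crank_by(+9°): θ ← 26° +9° = 35°
crank pin P = (r cos θ, r sin θ) = (33.585234, 23.516634)
h = r sin θ − e = 23.516634 − 7 = 16.516634
x = r cos θ + √(L² − h²) = 33.585234 + √(8836.0 − 272.7992) = 33.585234 + 92.537564 = 126.122798

126.1228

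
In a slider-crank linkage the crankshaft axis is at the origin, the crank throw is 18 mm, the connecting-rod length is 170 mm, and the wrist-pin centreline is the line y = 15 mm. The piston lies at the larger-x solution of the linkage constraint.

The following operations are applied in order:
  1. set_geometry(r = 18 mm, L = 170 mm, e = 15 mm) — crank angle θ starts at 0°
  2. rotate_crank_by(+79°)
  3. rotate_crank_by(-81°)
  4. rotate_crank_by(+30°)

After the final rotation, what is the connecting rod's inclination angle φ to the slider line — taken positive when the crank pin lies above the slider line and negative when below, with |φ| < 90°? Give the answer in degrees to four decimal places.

-2.2080

set_geometry: r = 18 mm, L = 170 mm, e = 15 mm; θ ← 0°
rotate_crank_by(+79°): θ ← 0° +79° = 79°
rotate_crank_by(-81°): θ ← 79° -81° = -2°
rotate_crank_by(+30°): θ ← -2° +30° = 28°
crank pin P = (r cos θ, r sin θ) = (15.893057, 8.450488)
h = r sin θ − e = 8.450488 − 15 = -6.549512
sin φ = h / L = -6.549512 / 170 = -0.03852654
φ = arcsin(-0.03852654) = -2.207955°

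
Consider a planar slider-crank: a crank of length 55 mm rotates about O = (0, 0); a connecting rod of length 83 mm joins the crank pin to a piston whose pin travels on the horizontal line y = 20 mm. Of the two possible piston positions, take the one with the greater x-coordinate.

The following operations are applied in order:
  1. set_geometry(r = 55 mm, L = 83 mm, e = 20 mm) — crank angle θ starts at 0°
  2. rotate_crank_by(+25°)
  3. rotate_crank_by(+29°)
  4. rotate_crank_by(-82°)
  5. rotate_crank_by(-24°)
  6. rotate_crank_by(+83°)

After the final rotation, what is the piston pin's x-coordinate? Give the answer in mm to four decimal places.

set_geometry: r = 55 mm, L = 83 mm, e = 20 mm; θ ← 0°
rotate_crank_by(+25°): θ ← 0° +25° = 25°
rotate_crank_by(+29°): θ ← 25° +29° = 54°
rotate_crank_by(-82°): θ ← 54° -82° = -28°
rotate_crank_by(-24°): θ ← -28° -24° = -52°
rotate_crank_by(+83°): θ ← -52° +83° = 31°
crank pin P = (r cos θ, r sin θ) = (47.144202, 28.327094)
h = r sin θ − e = 28.327094 − 20 = 8.327094
x = r cos θ + √(L² − h²) = 47.144202 + √(6889.0 − 69.3405) = 47.144202 + 82.581230 = 129.725431

129.7254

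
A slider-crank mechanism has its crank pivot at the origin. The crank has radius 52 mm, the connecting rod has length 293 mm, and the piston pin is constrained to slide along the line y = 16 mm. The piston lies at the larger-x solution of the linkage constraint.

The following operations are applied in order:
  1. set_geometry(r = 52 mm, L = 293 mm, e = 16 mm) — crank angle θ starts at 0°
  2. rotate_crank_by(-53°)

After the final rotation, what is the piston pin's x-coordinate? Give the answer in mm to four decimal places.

set_geometry: r = 52 mm, L = 293 mm, e = 16 mm; θ ← 0°
rotate_crank_by(-53°): θ ← 0° -53° = -53°
crank pin P = (r cos θ, r sin θ) = (31.294381, -41.529047)
h = r sin θ − e = -41.529047 − 16 = -57.529047
x = r cos θ + √(L² − h²) = 31.294381 + √(85849.0 − 3309.5912) = 31.294381 + 287.296726 = 318.591107

318.5911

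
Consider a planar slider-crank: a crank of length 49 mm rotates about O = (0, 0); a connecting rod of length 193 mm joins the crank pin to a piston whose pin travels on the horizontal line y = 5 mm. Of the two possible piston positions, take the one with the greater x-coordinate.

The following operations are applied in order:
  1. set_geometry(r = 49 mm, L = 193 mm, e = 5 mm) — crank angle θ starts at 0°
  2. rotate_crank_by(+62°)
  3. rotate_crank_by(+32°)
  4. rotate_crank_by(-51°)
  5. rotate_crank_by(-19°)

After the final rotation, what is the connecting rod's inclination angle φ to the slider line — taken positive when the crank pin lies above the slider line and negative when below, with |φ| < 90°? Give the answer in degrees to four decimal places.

4.4367

set_geometry: r = 49 mm, L = 193 mm, e = 5 mm; θ ← 0°
rotate_crank_by(+62°): θ ← 0° +62° = 62°
rotate_crank_by(+32°): θ ← 62° +32° = 94°
rotate_crank_by(-51°): θ ← 94° -51° = 43°
rotate_crank_by(-19°): θ ← 43° -19° = 24°
crank pin P = (r cos θ, r sin θ) = (44.763727, 19.930096)
h = r sin θ − e = 19.930096 − 5 = 14.930096
sin φ = h / L = 14.930096 / 193 = 0.07735801
φ = arcsin(0.07735801) = 4.436720°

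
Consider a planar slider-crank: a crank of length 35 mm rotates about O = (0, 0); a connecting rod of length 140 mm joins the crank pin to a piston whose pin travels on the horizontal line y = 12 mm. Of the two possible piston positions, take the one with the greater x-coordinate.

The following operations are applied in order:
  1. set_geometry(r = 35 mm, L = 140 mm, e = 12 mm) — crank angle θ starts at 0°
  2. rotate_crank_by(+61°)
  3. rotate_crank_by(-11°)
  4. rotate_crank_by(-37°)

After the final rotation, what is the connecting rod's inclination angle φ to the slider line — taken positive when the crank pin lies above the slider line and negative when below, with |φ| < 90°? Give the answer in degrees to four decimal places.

-1.6891

set_geometry: r = 35 mm, L = 140 mm, e = 12 mm; θ ← 0°
rotate_crank_by(+61°): θ ← 0° +61° = 61°
rotate_crank_by(-11°): θ ← 61° -11° = 50°
rotate_crank_by(-37°): θ ← 50° -37° = 13°
crank pin P = (r cos θ, r sin θ) = (34.102952, 7.873287)
h = r sin θ − e = 7.873287 − 12 = -4.126713
sin φ = h / L = -4.126713 / 140 = -0.02947652
φ = arcsin(-0.02947652) = -1.689125°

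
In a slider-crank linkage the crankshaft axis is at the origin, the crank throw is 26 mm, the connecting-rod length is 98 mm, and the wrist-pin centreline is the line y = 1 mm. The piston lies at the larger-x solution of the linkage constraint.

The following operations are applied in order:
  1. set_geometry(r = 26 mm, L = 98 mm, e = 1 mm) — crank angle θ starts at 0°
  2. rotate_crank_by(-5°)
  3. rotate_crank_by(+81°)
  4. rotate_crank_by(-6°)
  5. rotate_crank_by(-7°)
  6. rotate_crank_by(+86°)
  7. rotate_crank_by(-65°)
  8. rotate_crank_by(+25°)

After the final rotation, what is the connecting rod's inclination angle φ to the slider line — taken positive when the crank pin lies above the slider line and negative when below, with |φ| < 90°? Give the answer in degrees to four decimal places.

set_geometry: r = 26 mm, L = 98 mm, e = 1 mm; θ ← 0°
rotate_crank_by(-5°): θ ← 0° -5° = -5°
rotate_crank_by(+81°): θ ← -5° +81° = 76°
rotate_crank_by(-6°): θ ← 76° -6° = 70°
rotate_crank_by(-7°): θ ← 70° -7° = 63°
rotate_crank_by(+86°): θ ← 63° +86° = 149°
rotate_crank_by(-65°): θ ← 149° -65° = 84°
rotate_crank_by(+25°): θ ← 84° +25° = 109°
crank pin P = (r cos θ, r sin θ) = (-8.464772, 24.583483)
h = r sin θ − e = 24.583483 − 1 = 23.583483
sin φ = h / L = 23.583483 / 98 = 0.24064779
φ = arcsin(0.24064779) = 13.924776°

13.9248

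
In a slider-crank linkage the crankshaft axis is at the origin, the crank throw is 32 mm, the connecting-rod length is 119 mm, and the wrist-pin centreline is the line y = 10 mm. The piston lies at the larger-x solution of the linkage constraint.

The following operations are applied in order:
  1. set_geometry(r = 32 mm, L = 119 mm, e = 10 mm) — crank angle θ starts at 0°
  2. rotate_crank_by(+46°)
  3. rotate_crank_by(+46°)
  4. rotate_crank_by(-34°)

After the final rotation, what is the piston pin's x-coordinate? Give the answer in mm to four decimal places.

set_geometry: r = 32 mm, L = 119 mm, e = 10 mm; θ ← 0°
rotate_crank_by(+46°): θ ← 0° +46° = 46°
rotate_crank_by(+46°): θ ← 46° +46° = 92°
rotate_crank_by(-34°): θ ← 92° -34° = 58°
crank pin P = (r cos θ, r sin θ) = (16.957416, 27.137539)
h = r sin θ − e = 27.137539 − 10 = 17.137539
x = r cos θ + √(L² − h²) = 16.957416 + √(14161.0 − 293.6952) = 16.957416 + 117.759521 = 134.716937

134.7169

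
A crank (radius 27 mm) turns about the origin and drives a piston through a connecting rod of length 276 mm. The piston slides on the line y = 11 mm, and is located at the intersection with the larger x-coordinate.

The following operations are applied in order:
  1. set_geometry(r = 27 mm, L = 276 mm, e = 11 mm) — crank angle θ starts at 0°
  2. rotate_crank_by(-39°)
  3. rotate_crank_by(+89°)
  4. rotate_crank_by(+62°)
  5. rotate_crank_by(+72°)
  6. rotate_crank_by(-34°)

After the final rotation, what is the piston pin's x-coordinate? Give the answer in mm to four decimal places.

252.6060

set_geometry: r = 27 mm, L = 276 mm, e = 11 mm; θ ← 0°
rotate_crank_by(-39°): θ ← 0° -39° = -39°
rotate_crank_by(+89°): θ ← -39° +89° = 50°
rotate_crank_by(+62°): θ ← 50° +62° = 112°
rotate_crank_by(+72°): θ ← 112° +72° = 184°
rotate_crank_by(-34°): θ ← 184° -34° = 150°
crank pin P = (r cos θ, r sin θ) = (-23.382686, 13.500000)
h = r sin θ − e = 13.500000 − 11 = 2.500000
x = r cos θ + √(L² − h²) = -23.382686 + √(76176.0 − 6.2500) = -23.382686 + 275.988677 = 252.605991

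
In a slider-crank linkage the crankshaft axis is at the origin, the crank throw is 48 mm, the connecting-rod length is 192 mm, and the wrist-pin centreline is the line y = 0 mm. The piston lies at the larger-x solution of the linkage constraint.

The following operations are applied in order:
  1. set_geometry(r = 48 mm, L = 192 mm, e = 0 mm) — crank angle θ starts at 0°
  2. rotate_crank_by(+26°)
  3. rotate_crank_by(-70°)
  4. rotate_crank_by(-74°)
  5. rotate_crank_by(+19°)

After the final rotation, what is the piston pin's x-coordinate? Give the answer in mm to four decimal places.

178.5459

set_geometry: r = 48 mm, L = 192 mm, e = 0 mm; θ ← 0°
rotate_crank_by(+26°): θ ← 0° +26° = 26°
rotate_crank_by(-70°): θ ← 26° -70° = -44°
rotate_crank_by(-74°): θ ← -44° -74° = -118°
rotate_crank_by(+19°): θ ← -118° +19° = -99°
crank pin P = (r cos θ, r sin θ) = (-7.508854, -47.409040)
h = r sin θ − e = -47.409040 − 0 = -47.409040
x = r cos θ + √(L² − h²) = -7.508854 + √(36864.0 − 2247.6171) = -7.508854 + 186.054785 = 178.545930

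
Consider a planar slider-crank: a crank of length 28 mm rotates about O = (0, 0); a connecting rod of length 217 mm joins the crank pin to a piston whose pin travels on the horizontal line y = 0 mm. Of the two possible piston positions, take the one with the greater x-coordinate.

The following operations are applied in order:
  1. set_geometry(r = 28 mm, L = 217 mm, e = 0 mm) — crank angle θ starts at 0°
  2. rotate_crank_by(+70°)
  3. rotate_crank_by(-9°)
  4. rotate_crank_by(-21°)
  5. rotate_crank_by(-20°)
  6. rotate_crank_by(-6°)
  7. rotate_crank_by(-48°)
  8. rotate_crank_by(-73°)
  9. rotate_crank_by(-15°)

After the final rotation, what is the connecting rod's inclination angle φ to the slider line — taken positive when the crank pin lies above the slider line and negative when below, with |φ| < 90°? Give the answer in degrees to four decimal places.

-6.2822

set_geometry: r = 28 mm, L = 217 mm, e = 0 mm; θ ← 0°
rotate_crank_by(+70°): θ ← 0° +70° = 70°
rotate_crank_by(-9°): θ ← 70° -9° = 61°
rotate_crank_by(-21°): θ ← 61° -21° = 40°
rotate_crank_by(-20°): θ ← 40° -20° = 20°
rotate_crank_by(-6°): θ ← 20° -6° = 14°
rotate_crank_by(-48°): θ ← 14° -48° = -34°
rotate_crank_by(-73°): θ ← -34° -73° = -107°
rotate_crank_by(-15°): θ ← -107° -15° = -122°
crank pin P = (r cos θ, r sin θ) = (-14.837739, -23.745347)
h = r sin θ − e = -23.745347 − 0 = -23.745347
sin φ = h / L = -23.745347 / 217 = -0.10942556
φ = arcsin(-0.10942556) = -6.282203°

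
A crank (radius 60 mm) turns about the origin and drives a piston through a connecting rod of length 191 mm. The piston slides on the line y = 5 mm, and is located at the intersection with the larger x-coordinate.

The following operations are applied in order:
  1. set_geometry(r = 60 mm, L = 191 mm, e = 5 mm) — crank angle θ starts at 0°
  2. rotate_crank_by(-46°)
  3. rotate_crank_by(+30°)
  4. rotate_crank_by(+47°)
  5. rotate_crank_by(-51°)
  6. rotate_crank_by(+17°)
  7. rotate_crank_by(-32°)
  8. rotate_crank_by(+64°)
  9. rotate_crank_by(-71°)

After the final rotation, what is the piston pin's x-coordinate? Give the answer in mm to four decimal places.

230.1761

set_geometry: r = 60 mm, L = 191 mm, e = 5 mm; θ ← 0°
rotate_crank_by(-46°): θ ← 0° -46° = -46°
rotate_crank_by(+30°): θ ← -46° +30° = -16°
rotate_crank_by(+47°): θ ← -16° +47° = 31°
rotate_crank_by(-51°): θ ← 31° -51° = -20°
rotate_crank_by(+17°): θ ← -20° +17° = -3°
rotate_crank_by(-32°): θ ← -3° -32° = -35°
rotate_crank_by(+64°): θ ← -35° +64° = 29°
rotate_crank_by(-71°): θ ← 29° -71° = -42°
crank pin P = (r cos θ, r sin θ) = (44.588690, -40.147836)
h = r sin θ − e = -40.147836 − 5 = -45.147836
x = r cos θ + √(L² − h²) = 44.588690 + √(36481.0 − 2038.3271) = 44.588690 + 185.587373 = 230.176062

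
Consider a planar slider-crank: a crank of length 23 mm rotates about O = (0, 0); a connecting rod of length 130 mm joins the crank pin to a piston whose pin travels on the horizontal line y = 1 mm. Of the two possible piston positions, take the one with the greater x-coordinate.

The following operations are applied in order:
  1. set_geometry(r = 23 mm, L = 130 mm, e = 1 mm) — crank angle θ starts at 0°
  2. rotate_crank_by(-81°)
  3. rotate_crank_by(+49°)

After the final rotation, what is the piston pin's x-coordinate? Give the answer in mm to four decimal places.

set_geometry: r = 23 mm, L = 130 mm, e = 1 mm; θ ← 0°
rotate_crank_by(-81°): θ ← 0° -81° = -81°
rotate_crank_by(+49°): θ ← -81° +49° = -32°
crank pin P = (r cos θ, r sin θ) = (19.505106, -12.188143)
h = r sin θ − e = -12.188143 − 1 = -13.188143
x = r cos θ + √(L² − h²) = 19.505106 + √(16900.0 − 173.9271) = 19.505106 + 129.329319 = 148.834426

148.8344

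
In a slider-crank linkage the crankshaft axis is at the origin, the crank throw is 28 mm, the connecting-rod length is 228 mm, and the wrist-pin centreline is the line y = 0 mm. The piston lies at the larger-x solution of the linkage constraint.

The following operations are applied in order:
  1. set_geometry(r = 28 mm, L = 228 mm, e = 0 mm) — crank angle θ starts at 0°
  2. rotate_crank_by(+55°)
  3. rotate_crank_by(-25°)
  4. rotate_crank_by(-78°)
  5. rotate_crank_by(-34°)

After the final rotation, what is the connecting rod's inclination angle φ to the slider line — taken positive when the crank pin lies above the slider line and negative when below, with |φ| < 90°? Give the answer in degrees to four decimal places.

-6.9851

set_geometry: r = 28 mm, L = 228 mm, e = 0 mm; θ ← 0°
rotate_crank_by(+55°): θ ← 0° +55° = 55°
rotate_crank_by(-25°): θ ← 55° -25° = 30°
rotate_crank_by(-78°): θ ← 30° -78° = -48°
rotate_crank_by(-34°): θ ← -48° -34° = -82°
crank pin P = (r cos θ, r sin θ) = (3.896847, -27.727506)
h = r sin θ − e = -27.727506 − 0 = -27.727506
sin φ = h / L = -27.727506 / 228 = -0.12161187
φ = arcsin(-0.12161187) = -6.985137°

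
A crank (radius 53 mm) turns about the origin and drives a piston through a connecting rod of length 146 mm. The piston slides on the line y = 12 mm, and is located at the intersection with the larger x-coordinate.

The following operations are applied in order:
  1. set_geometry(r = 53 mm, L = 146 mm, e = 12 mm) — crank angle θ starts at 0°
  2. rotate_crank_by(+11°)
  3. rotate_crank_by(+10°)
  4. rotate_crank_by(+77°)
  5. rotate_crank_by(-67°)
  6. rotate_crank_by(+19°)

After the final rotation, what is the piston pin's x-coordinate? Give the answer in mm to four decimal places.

set_geometry: r = 53 mm, L = 146 mm, e = 12 mm; θ ← 0°
rotate_crank_by(+11°): θ ← 0° +11° = 11°
rotate_crank_by(+10°): θ ← 11° +10° = 21°
rotate_crank_by(+77°): θ ← 21° +77° = 98°
rotate_crank_by(-67°): θ ← 98° -67° = 31°
rotate_crank_by(+19°): θ ← 31° +19° = 50°
crank pin P = (r cos θ, r sin θ) = (34.067743, 40.600355)
h = r sin θ − e = 40.600355 − 12 = 28.600355
x = r cos θ + √(L² − h²) = 34.067743 + √(21316.0 − 817.9803) = 34.067743 + 143.171295 = 177.239038

177.2390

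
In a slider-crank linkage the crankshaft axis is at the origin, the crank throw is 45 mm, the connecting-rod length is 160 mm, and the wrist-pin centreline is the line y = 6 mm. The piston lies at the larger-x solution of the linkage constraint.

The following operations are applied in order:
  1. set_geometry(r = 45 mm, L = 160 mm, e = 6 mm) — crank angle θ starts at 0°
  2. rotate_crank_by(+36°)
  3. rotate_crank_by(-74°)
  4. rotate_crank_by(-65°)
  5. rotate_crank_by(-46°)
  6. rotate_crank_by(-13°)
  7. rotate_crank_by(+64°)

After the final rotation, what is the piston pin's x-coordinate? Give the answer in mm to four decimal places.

145.5380

set_geometry: r = 45 mm, L = 160 mm, e = 6 mm; θ ← 0°
rotate_crank_by(+36°): θ ← 0° +36° = 36°
rotate_crank_by(-74°): θ ← 36° -74° = -38°
rotate_crank_by(-65°): θ ← -38° -65° = -103°
rotate_crank_by(-46°): θ ← -103° -46° = -149°
rotate_crank_by(-13°): θ ← -149° -13° = -162°
rotate_crank_by(+64°): θ ← -162° +64° = -98°
crank pin P = (r cos θ, r sin θ) = (-6.262790, -44.562063)
h = r sin θ − e = -44.562063 − 6 = -50.562063
x = r cos θ + √(L² − h²) = -6.262790 + √(25600.0 − 2556.5222) = -6.262790 + 151.800783 = 145.537994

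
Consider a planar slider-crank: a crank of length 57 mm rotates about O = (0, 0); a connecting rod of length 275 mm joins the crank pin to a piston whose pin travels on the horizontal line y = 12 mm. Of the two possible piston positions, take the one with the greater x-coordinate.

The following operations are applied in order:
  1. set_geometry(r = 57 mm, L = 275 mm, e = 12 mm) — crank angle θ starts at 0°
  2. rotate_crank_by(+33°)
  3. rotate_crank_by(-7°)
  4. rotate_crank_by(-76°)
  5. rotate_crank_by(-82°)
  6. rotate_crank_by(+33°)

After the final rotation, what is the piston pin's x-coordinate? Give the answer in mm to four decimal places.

set_geometry: r = 57 mm, L = 275 mm, e = 12 mm; θ ← 0°
rotate_crank_by(+33°): θ ← 0° +33° = 33°
rotate_crank_by(-7°): θ ← 33° -7° = 26°
rotate_crank_by(-76°): θ ← 26° -76° = -50°
rotate_crank_by(-82°): θ ← -50° -82° = -132°
rotate_crank_by(+33°): θ ← -132° +33° = -99°
crank pin P = (r cos θ, r sin θ) = (-8.916765, -56.298235)
h = r sin θ − e = -56.298235 − 12 = -68.298235
x = r cos θ + √(L² − h²) = -8.916765 + √(75625.0 − 4664.6490) = -8.916765 + 266.383842 = 257.467077

257.4671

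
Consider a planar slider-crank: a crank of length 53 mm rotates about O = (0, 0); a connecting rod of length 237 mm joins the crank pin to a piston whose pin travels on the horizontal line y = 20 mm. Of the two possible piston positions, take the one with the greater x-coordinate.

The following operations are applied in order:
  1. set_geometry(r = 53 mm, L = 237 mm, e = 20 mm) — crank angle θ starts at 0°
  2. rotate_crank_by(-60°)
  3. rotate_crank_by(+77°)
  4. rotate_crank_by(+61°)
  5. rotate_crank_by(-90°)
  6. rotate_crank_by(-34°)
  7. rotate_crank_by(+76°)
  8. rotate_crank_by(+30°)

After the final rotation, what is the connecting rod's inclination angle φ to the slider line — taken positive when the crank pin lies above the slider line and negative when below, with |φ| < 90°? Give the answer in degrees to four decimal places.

6.2738

set_geometry: r = 53 mm, L = 237 mm, e = 20 mm; θ ← 0°
rotate_crank_by(-60°): θ ← 0° -60° = -60°
rotate_crank_by(+77°): θ ← -60° +77° = 17°
rotate_crank_by(+61°): θ ← 17° +61° = 78°
rotate_crank_by(-90°): θ ← 78° -90° = -12°
rotate_crank_by(-34°): θ ← -12° -34° = -46°
rotate_crank_by(+76°): θ ← -46° +76° = 30°
rotate_crank_by(+30°): θ ← 30° +30° = 60°
crank pin P = (r cos θ, r sin θ) = (26.500000, 45.899346)
h = r sin θ − e = 45.899346 − 20 = 25.899346
sin φ = h / L = 25.899346 / 237 = 0.10927994
φ = arcsin(0.10927994) = 6.273809°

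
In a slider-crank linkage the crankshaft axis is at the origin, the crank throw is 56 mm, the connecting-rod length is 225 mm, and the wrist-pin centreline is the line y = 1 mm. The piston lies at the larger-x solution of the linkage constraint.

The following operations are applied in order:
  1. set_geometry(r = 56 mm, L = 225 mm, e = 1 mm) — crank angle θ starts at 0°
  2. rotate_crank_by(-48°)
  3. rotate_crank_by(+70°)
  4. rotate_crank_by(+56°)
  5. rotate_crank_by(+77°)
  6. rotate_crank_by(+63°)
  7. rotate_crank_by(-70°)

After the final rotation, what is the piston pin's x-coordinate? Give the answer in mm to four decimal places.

175.6745

set_geometry: r = 56 mm, L = 225 mm, e = 1 mm; θ ← 0°
rotate_crank_by(-48°): θ ← 0° -48° = -48°
rotate_crank_by(+70°): θ ← -48° +70° = 22°
rotate_crank_by(+56°): θ ← 22° +56° = 78°
rotate_crank_by(+77°): θ ← 78° +77° = 155°
rotate_crank_by(+63°): θ ← 155° +63° = 218°
rotate_crank_by(-70°): θ ← 218° -70° = 148°
crank pin P = (r cos θ, r sin θ) = (-47.490693, 29.675479)
h = r sin θ − e = 29.675479 − 1 = 28.675479
x = r cos θ + √(L² − h²) = -47.490693 + √(50625.0 − 822.2831) = -47.490693 + 223.165223 = 175.674530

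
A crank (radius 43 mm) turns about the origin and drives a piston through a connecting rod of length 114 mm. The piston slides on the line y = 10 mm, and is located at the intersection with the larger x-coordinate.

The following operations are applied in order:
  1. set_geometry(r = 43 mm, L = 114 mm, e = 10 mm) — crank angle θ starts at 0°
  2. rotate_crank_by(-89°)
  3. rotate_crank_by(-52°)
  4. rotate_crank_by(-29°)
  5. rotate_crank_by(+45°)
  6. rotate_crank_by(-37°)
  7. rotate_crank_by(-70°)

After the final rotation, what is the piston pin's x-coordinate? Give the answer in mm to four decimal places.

84.9964

set_geometry: r = 43 mm, L = 114 mm, e = 10 mm; θ ← 0°
rotate_crank_by(-89°): θ ← 0° -89° = -89°
rotate_crank_by(-52°): θ ← -89° -52° = -141°
rotate_crank_by(-29°): θ ← -141° -29° = -170°
rotate_crank_by(+45°): θ ← -170° +45° = -125°
rotate_crank_by(-37°): θ ← -125° -37° = -162°
rotate_crank_by(-70°): θ ← -162° -70° = -232°
crank pin P = (r cos θ, r sin θ) = (-26.473443, 33.884462)
h = r sin θ − e = 33.884462 − 10 = 23.884462
x = r cos θ + √(L² − h²) = -26.473443 + √(12996.0 − 570.4675) = -26.473443 + 111.469872 = 84.996429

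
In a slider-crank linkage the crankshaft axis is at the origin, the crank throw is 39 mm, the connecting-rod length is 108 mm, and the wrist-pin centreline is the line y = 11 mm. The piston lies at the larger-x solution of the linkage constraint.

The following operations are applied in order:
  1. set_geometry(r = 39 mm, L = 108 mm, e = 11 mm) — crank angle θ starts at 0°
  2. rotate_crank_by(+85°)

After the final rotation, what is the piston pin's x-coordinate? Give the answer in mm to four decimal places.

107.7460

set_geometry: r = 39 mm, L = 108 mm, e = 11 mm; θ ← 0°
rotate_crank_by(+85°): θ ← 0° +85° = 85°
crank pin P = (r cos θ, r sin θ) = (3.399074, 38.851593)
h = r sin θ − e = 38.851593 − 11 = 27.851593
x = r cos θ + √(L² − h²) = 3.399074 + √(11664.0 − 775.7112) = 3.399074 + 104.346963 = 107.746037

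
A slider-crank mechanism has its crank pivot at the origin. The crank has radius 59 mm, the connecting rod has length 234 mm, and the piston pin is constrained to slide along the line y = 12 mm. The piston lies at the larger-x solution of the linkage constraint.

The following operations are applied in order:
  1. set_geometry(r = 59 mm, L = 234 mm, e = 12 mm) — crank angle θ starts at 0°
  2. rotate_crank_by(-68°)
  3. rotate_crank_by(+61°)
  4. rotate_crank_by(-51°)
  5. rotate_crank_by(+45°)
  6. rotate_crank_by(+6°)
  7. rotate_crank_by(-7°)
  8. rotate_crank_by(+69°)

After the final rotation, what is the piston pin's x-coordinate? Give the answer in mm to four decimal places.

265.0036

set_geometry: r = 59 mm, L = 234 mm, e = 12 mm; θ ← 0°
rotate_crank_by(-68°): θ ← 0° -68° = -68°
rotate_crank_by(+61°): θ ← -68° +61° = -7°
rotate_crank_by(-51°): θ ← -7° -51° = -58°
rotate_crank_by(+45°): θ ← -58° +45° = -13°
rotate_crank_by(+6°): θ ← -13° +6° = -7°
rotate_crank_by(-7°): θ ← -7° -7° = -14°
rotate_crank_by(+69°): θ ← -14° +69° = 55°
crank pin P = (r cos θ, r sin θ) = (33.841010, 48.329971)
h = r sin θ − e = 48.329971 − 12 = 36.329971
x = r cos θ + √(L² − h²) = 33.841010 + √(54756.0 − 1319.8668) = 33.841010 + 231.162569 = 265.003579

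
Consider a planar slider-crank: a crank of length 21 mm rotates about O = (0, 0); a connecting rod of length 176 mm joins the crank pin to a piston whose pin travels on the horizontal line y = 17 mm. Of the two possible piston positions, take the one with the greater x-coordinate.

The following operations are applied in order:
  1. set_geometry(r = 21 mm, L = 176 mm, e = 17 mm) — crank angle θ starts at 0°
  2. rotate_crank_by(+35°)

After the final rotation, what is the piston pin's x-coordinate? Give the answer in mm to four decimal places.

193.1324

set_geometry: r = 21 mm, L = 176 mm, e = 17 mm; θ ← 0°
rotate_crank_by(+35°): θ ← 0° +35° = 35°
crank pin P = (r cos θ, r sin θ) = (17.202193, 12.045105)
h = r sin θ − e = 12.045105 − 17 = -4.954895
x = r cos θ + √(L² − h²) = 17.202193 + √(30976.0 − 24.5510) = 17.202193 + 175.930239 = 193.132432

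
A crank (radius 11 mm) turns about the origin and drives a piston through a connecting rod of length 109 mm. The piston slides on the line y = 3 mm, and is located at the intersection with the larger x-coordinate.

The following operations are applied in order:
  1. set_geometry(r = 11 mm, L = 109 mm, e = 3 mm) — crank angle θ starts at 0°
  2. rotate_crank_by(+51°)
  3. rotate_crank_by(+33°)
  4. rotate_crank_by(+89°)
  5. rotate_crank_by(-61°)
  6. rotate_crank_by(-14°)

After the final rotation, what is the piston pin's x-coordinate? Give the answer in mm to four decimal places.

set_geometry: r = 11 mm, L = 109 mm, e = 3 mm; θ ← 0°
rotate_crank_by(+51°): θ ← 0° +51° = 51°
rotate_crank_by(+33°): θ ← 51° +33° = 84°
rotate_crank_by(+89°): θ ← 84° +89° = 173°
rotate_crank_by(-61°): θ ← 173° -61° = 112°
rotate_crank_by(-14°): θ ← 112° -14° = 98°
crank pin P = (r cos θ, r sin θ) = (-1.530904, 10.892949)
h = r sin θ − e = 10.892949 − 3 = 7.892949
x = r cos θ + √(L² − h²) = -1.530904 + √(11881.0 − 62.2986) = -1.530904 + 108.713851 = 107.182947

107.1829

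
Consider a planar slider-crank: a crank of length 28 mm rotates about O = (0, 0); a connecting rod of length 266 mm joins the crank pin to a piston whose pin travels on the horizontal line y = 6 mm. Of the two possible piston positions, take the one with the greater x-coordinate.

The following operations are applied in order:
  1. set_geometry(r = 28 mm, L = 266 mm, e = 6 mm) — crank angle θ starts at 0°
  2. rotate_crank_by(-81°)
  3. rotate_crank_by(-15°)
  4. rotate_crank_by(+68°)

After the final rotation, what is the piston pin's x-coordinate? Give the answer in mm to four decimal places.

set_geometry: r = 28 mm, L = 266 mm, e = 6 mm; θ ← 0°
rotate_crank_by(-81°): θ ← 0° -81° = -81°
rotate_crank_by(-15°): θ ← -81° -15° = -96°
rotate_crank_by(+68°): θ ← -96° +68° = -28°
crank pin P = (r cos θ, r sin θ) = (24.722533, -13.145204)
h = r sin θ − e = -13.145204 − 6 = -19.145204
x = r cos θ + √(L² − h²) = 24.722533 + √(70756.0 − 366.5388) = 24.722533 + 265.310123 = 290.032655

290.0327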